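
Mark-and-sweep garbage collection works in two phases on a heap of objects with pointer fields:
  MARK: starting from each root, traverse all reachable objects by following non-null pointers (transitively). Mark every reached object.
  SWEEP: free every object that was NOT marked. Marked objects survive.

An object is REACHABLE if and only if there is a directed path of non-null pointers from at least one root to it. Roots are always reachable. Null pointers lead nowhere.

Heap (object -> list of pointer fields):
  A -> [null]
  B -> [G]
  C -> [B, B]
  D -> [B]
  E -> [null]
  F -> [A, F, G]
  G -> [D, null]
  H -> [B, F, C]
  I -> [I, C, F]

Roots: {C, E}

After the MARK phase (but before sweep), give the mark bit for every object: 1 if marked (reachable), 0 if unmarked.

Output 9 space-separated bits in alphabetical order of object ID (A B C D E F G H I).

Answer: 0 1 1 1 1 0 1 0 0

Derivation:
Roots: C E
Mark C: refs=B B, marked=C
Mark E: refs=null, marked=C E
Mark B: refs=G, marked=B C E
Mark G: refs=D null, marked=B C E G
Mark D: refs=B, marked=B C D E G
Unmarked (collected): A F H I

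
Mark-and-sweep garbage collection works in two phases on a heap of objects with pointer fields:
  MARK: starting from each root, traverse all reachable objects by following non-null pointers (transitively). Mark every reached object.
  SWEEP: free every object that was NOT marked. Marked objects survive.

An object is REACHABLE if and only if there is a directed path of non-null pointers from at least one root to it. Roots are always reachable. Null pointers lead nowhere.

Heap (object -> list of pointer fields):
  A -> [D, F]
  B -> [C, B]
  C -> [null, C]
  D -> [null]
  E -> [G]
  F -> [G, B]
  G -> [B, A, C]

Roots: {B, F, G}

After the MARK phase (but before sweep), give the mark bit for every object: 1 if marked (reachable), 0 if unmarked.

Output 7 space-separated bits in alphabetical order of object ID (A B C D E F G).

Answer: 1 1 1 1 0 1 1

Derivation:
Roots: B F G
Mark B: refs=C B, marked=B
Mark F: refs=G B, marked=B F
Mark G: refs=B A C, marked=B F G
Mark C: refs=null C, marked=B C F G
Mark A: refs=D F, marked=A B C F G
Mark D: refs=null, marked=A B C D F G
Unmarked (collected): E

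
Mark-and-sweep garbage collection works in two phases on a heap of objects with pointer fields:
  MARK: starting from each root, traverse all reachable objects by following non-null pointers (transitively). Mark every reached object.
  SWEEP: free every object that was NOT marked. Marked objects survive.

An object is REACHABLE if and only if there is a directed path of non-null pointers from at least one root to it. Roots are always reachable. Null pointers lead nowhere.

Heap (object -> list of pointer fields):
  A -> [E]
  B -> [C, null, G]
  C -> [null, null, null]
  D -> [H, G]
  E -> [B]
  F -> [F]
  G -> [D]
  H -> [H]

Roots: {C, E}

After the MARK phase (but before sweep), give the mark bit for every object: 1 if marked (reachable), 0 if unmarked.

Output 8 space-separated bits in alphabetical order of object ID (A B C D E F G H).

Roots: C E
Mark C: refs=null null null, marked=C
Mark E: refs=B, marked=C E
Mark B: refs=C null G, marked=B C E
Mark G: refs=D, marked=B C E G
Mark D: refs=H G, marked=B C D E G
Mark H: refs=H, marked=B C D E G H
Unmarked (collected): A F

Answer: 0 1 1 1 1 0 1 1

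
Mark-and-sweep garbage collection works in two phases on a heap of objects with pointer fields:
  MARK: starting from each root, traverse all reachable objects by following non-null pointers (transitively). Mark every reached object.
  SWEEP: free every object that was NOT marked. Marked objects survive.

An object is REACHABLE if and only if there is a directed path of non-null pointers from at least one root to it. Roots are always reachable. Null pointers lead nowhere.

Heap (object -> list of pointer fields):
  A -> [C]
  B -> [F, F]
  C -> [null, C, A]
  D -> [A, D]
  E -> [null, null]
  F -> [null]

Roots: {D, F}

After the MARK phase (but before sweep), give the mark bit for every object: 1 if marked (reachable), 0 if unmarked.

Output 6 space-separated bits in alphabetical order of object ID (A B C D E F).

Answer: 1 0 1 1 0 1

Derivation:
Roots: D F
Mark D: refs=A D, marked=D
Mark F: refs=null, marked=D F
Mark A: refs=C, marked=A D F
Mark C: refs=null C A, marked=A C D F
Unmarked (collected): B E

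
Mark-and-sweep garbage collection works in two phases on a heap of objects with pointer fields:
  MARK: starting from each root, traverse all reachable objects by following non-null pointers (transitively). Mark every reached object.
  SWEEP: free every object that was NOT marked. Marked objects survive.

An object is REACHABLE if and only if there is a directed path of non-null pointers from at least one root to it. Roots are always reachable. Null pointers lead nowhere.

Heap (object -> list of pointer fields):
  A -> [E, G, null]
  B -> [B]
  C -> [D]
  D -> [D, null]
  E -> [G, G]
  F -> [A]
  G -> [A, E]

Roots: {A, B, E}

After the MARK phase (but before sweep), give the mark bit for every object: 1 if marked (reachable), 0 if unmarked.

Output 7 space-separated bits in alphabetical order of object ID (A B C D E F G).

Answer: 1 1 0 0 1 0 1

Derivation:
Roots: A B E
Mark A: refs=E G null, marked=A
Mark B: refs=B, marked=A B
Mark E: refs=G G, marked=A B E
Mark G: refs=A E, marked=A B E G
Unmarked (collected): C D F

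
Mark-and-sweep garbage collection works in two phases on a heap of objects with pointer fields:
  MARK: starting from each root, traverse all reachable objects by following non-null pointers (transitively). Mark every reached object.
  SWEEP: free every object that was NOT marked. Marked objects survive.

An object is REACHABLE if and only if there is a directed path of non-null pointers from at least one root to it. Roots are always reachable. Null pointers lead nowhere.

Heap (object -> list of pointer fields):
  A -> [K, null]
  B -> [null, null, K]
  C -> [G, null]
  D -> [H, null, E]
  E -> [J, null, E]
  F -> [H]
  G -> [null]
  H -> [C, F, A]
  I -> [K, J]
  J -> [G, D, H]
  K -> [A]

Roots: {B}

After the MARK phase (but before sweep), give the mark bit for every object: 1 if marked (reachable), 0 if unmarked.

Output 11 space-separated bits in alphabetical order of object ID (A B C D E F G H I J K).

Answer: 1 1 0 0 0 0 0 0 0 0 1

Derivation:
Roots: B
Mark B: refs=null null K, marked=B
Mark K: refs=A, marked=B K
Mark A: refs=K null, marked=A B K
Unmarked (collected): C D E F G H I J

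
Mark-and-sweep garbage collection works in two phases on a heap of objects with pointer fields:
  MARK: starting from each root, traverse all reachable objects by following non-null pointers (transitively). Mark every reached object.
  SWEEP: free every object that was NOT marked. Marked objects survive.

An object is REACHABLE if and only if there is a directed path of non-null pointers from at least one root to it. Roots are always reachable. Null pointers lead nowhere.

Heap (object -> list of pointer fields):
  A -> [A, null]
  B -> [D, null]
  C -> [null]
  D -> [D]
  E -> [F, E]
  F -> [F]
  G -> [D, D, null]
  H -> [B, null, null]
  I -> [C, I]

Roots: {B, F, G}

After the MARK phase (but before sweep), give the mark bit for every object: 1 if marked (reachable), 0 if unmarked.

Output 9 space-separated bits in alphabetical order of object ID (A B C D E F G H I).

Answer: 0 1 0 1 0 1 1 0 0

Derivation:
Roots: B F G
Mark B: refs=D null, marked=B
Mark F: refs=F, marked=B F
Mark G: refs=D D null, marked=B F G
Mark D: refs=D, marked=B D F G
Unmarked (collected): A C E H I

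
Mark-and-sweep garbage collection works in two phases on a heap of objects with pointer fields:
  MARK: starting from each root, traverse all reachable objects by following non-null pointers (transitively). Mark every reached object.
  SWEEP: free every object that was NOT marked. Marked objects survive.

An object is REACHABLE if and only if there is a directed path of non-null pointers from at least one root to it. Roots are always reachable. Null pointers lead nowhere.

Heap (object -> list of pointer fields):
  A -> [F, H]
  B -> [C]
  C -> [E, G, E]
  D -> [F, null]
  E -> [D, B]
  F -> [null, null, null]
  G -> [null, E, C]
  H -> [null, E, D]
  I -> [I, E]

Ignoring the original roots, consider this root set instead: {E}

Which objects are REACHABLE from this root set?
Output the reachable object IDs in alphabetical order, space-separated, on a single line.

Roots: E
Mark E: refs=D B, marked=E
Mark D: refs=F null, marked=D E
Mark B: refs=C, marked=B D E
Mark F: refs=null null null, marked=B D E F
Mark C: refs=E G E, marked=B C D E F
Mark G: refs=null E C, marked=B C D E F G
Unmarked (collected): A H I

Answer: B C D E F G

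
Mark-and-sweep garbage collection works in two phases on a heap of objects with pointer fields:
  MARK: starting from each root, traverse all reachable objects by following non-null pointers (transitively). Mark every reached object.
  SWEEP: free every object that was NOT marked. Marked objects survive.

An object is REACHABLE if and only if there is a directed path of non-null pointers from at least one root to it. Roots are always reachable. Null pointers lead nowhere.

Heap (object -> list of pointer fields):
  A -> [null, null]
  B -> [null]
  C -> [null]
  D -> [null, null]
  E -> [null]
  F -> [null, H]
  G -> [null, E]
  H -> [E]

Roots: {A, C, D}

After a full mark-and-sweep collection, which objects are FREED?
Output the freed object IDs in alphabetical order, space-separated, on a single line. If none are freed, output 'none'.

Answer: B E F G H

Derivation:
Roots: A C D
Mark A: refs=null null, marked=A
Mark C: refs=null, marked=A C
Mark D: refs=null null, marked=A C D
Unmarked (collected): B E F G H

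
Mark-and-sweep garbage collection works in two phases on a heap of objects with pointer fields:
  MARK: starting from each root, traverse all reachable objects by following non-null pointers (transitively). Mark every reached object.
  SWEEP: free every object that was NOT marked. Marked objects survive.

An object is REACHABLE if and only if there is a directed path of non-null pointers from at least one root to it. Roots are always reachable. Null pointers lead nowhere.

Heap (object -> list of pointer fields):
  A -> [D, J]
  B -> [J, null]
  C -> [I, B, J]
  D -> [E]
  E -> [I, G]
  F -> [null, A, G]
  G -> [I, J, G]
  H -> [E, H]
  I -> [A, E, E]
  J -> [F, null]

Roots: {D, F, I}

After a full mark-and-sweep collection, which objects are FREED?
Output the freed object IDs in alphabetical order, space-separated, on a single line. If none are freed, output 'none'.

Answer: B C H

Derivation:
Roots: D F I
Mark D: refs=E, marked=D
Mark F: refs=null A G, marked=D F
Mark I: refs=A E E, marked=D F I
Mark E: refs=I G, marked=D E F I
Mark A: refs=D J, marked=A D E F I
Mark G: refs=I J G, marked=A D E F G I
Mark J: refs=F null, marked=A D E F G I J
Unmarked (collected): B C H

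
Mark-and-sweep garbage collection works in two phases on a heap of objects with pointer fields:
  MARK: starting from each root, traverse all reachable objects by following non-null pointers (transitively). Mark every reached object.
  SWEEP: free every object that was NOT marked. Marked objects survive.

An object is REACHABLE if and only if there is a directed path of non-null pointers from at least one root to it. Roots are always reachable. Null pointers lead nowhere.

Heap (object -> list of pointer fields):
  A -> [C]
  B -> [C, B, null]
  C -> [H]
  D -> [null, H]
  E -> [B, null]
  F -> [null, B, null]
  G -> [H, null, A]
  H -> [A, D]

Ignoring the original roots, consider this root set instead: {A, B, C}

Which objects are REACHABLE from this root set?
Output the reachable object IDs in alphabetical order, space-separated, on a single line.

Roots: A B C
Mark A: refs=C, marked=A
Mark B: refs=C B null, marked=A B
Mark C: refs=H, marked=A B C
Mark H: refs=A D, marked=A B C H
Mark D: refs=null H, marked=A B C D H
Unmarked (collected): E F G

Answer: A B C D H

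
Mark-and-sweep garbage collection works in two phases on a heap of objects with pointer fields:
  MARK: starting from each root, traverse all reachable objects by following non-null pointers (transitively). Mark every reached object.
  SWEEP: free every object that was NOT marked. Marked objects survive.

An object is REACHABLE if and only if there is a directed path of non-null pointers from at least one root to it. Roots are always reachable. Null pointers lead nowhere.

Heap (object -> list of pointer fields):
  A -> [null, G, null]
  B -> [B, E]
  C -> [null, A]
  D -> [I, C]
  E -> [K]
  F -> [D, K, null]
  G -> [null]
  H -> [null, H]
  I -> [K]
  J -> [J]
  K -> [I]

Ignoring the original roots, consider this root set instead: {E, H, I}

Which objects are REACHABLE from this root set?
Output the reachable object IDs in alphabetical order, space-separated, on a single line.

Answer: E H I K

Derivation:
Roots: E H I
Mark E: refs=K, marked=E
Mark H: refs=null H, marked=E H
Mark I: refs=K, marked=E H I
Mark K: refs=I, marked=E H I K
Unmarked (collected): A B C D F G J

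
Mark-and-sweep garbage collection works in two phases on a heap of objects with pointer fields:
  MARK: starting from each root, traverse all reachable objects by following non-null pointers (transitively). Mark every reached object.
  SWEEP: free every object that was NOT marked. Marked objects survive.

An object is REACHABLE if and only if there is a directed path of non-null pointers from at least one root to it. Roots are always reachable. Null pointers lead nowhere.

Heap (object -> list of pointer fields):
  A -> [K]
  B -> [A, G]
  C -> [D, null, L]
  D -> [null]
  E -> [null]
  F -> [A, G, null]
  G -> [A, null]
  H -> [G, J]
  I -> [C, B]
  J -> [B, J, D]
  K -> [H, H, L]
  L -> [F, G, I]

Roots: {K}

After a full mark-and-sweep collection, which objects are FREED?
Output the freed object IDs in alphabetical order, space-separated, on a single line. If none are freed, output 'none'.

Answer: E

Derivation:
Roots: K
Mark K: refs=H H L, marked=K
Mark H: refs=G J, marked=H K
Mark L: refs=F G I, marked=H K L
Mark G: refs=A null, marked=G H K L
Mark J: refs=B J D, marked=G H J K L
Mark F: refs=A G null, marked=F G H J K L
Mark I: refs=C B, marked=F G H I J K L
Mark A: refs=K, marked=A F G H I J K L
Mark B: refs=A G, marked=A B F G H I J K L
Mark D: refs=null, marked=A B D F G H I J K L
Mark C: refs=D null L, marked=A B C D F G H I J K L
Unmarked (collected): E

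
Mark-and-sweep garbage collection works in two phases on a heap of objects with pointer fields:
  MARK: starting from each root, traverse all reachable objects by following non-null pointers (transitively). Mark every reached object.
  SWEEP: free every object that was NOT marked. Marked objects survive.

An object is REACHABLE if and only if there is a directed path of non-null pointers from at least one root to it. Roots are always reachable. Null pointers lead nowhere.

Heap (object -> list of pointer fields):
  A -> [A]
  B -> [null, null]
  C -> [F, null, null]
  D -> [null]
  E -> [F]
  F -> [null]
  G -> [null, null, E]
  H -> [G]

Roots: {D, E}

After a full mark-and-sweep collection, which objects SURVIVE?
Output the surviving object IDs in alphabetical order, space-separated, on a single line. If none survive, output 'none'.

Answer: D E F

Derivation:
Roots: D E
Mark D: refs=null, marked=D
Mark E: refs=F, marked=D E
Mark F: refs=null, marked=D E F
Unmarked (collected): A B C G H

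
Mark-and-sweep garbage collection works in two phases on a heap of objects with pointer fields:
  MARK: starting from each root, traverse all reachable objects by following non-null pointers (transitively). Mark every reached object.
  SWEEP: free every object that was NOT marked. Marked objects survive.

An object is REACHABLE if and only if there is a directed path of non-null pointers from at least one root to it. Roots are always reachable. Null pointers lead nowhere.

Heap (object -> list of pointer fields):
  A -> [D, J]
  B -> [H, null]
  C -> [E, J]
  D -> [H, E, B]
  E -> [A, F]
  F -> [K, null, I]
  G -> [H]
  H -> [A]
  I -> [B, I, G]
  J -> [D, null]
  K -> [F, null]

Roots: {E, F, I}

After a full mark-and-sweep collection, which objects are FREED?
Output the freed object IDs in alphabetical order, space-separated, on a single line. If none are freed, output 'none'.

Roots: E F I
Mark E: refs=A F, marked=E
Mark F: refs=K null I, marked=E F
Mark I: refs=B I G, marked=E F I
Mark A: refs=D J, marked=A E F I
Mark K: refs=F null, marked=A E F I K
Mark B: refs=H null, marked=A B E F I K
Mark G: refs=H, marked=A B E F G I K
Mark D: refs=H E B, marked=A B D E F G I K
Mark J: refs=D null, marked=A B D E F G I J K
Mark H: refs=A, marked=A B D E F G H I J K
Unmarked (collected): C

Answer: C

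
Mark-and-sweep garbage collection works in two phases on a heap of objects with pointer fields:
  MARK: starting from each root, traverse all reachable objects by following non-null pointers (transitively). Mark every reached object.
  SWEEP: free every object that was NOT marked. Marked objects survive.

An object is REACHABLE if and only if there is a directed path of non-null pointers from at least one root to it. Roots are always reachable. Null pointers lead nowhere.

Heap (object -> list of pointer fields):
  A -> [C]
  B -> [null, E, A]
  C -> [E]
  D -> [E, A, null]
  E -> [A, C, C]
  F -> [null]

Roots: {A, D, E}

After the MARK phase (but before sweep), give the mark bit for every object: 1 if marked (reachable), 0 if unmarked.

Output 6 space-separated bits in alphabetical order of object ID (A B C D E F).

Roots: A D E
Mark A: refs=C, marked=A
Mark D: refs=E A null, marked=A D
Mark E: refs=A C C, marked=A D E
Mark C: refs=E, marked=A C D E
Unmarked (collected): B F

Answer: 1 0 1 1 1 0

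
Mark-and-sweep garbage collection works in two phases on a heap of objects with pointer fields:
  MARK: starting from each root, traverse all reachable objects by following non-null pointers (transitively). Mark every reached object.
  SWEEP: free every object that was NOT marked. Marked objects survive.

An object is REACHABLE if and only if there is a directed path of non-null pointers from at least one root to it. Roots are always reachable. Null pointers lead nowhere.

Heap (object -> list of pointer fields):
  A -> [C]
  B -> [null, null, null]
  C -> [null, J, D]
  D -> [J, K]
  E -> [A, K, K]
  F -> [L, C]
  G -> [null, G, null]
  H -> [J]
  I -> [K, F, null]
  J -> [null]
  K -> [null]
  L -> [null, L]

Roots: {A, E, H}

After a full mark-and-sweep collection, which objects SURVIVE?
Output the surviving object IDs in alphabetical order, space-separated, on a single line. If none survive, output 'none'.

Roots: A E H
Mark A: refs=C, marked=A
Mark E: refs=A K K, marked=A E
Mark H: refs=J, marked=A E H
Mark C: refs=null J D, marked=A C E H
Mark K: refs=null, marked=A C E H K
Mark J: refs=null, marked=A C E H J K
Mark D: refs=J K, marked=A C D E H J K
Unmarked (collected): B F G I L

Answer: A C D E H J K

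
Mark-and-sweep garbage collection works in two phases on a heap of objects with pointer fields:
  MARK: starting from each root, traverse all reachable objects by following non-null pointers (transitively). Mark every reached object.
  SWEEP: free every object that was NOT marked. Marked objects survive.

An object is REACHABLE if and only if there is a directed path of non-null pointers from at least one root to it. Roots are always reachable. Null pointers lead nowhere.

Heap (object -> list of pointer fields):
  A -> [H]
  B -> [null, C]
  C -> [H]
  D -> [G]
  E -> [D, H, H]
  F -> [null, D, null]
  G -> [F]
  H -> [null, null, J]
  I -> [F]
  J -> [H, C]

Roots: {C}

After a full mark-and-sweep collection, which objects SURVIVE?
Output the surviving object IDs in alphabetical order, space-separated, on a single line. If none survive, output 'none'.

Roots: C
Mark C: refs=H, marked=C
Mark H: refs=null null J, marked=C H
Mark J: refs=H C, marked=C H J
Unmarked (collected): A B D E F G I

Answer: C H J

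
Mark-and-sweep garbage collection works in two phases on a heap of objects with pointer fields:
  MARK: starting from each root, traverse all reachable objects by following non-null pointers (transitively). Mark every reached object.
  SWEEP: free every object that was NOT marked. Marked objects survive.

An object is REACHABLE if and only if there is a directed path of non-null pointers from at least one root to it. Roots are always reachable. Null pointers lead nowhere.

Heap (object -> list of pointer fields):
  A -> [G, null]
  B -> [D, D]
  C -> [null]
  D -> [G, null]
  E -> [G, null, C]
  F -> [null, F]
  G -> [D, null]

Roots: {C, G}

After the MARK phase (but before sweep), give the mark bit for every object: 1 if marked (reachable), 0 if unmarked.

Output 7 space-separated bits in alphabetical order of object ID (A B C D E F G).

Answer: 0 0 1 1 0 0 1

Derivation:
Roots: C G
Mark C: refs=null, marked=C
Mark G: refs=D null, marked=C G
Mark D: refs=G null, marked=C D G
Unmarked (collected): A B E F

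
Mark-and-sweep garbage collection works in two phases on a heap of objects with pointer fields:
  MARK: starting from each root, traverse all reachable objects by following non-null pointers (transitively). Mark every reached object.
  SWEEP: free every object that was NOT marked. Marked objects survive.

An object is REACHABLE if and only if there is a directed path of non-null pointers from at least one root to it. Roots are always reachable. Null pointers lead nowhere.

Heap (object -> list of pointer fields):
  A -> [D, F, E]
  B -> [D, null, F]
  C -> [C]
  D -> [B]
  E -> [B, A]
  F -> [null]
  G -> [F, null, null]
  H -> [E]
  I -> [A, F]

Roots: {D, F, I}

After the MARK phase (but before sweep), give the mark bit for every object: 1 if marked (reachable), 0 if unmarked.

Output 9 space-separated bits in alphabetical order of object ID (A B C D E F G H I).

Roots: D F I
Mark D: refs=B, marked=D
Mark F: refs=null, marked=D F
Mark I: refs=A F, marked=D F I
Mark B: refs=D null F, marked=B D F I
Mark A: refs=D F E, marked=A B D F I
Mark E: refs=B A, marked=A B D E F I
Unmarked (collected): C G H

Answer: 1 1 0 1 1 1 0 0 1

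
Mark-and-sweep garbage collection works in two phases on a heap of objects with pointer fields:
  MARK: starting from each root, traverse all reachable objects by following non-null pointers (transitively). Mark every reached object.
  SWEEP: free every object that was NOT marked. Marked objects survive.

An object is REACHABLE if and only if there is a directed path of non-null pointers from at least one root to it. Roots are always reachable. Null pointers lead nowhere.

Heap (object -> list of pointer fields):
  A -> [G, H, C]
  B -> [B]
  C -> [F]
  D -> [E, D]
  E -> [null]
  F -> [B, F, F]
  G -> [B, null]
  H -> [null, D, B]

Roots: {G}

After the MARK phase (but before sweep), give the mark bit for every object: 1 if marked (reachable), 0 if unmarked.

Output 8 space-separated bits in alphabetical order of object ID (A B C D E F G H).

Roots: G
Mark G: refs=B null, marked=G
Mark B: refs=B, marked=B G
Unmarked (collected): A C D E F H

Answer: 0 1 0 0 0 0 1 0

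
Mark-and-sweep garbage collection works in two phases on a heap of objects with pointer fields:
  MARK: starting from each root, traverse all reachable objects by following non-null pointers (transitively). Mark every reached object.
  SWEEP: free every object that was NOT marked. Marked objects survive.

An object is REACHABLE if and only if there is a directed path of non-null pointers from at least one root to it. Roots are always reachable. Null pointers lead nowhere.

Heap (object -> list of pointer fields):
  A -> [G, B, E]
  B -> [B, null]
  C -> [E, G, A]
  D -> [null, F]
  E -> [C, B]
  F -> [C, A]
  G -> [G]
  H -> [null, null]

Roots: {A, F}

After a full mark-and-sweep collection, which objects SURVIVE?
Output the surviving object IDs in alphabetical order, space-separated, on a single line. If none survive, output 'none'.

Answer: A B C E F G

Derivation:
Roots: A F
Mark A: refs=G B E, marked=A
Mark F: refs=C A, marked=A F
Mark G: refs=G, marked=A F G
Mark B: refs=B null, marked=A B F G
Mark E: refs=C B, marked=A B E F G
Mark C: refs=E G A, marked=A B C E F G
Unmarked (collected): D H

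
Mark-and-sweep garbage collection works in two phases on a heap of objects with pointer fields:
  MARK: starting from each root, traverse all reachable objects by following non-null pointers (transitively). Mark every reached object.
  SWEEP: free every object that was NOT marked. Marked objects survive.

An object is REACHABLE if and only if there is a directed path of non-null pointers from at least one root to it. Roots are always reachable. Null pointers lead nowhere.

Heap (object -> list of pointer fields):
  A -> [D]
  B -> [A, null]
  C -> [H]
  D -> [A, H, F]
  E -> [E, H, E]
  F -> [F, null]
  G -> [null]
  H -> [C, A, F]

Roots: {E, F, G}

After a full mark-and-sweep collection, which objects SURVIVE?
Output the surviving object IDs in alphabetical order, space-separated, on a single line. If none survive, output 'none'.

Roots: E F G
Mark E: refs=E H E, marked=E
Mark F: refs=F null, marked=E F
Mark G: refs=null, marked=E F G
Mark H: refs=C A F, marked=E F G H
Mark C: refs=H, marked=C E F G H
Mark A: refs=D, marked=A C E F G H
Mark D: refs=A H F, marked=A C D E F G H
Unmarked (collected): B

Answer: A C D E F G H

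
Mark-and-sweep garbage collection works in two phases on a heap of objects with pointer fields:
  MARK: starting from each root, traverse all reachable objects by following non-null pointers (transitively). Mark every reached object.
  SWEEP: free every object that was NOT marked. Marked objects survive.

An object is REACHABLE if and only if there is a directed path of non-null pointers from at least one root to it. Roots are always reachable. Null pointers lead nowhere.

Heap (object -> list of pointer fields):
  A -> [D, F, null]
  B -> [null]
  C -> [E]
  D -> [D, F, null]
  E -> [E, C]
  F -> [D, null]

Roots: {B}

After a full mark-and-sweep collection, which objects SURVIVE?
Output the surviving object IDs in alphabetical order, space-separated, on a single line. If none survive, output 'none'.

Roots: B
Mark B: refs=null, marked=B
Unmarked (collected): A C D E F

Answer: B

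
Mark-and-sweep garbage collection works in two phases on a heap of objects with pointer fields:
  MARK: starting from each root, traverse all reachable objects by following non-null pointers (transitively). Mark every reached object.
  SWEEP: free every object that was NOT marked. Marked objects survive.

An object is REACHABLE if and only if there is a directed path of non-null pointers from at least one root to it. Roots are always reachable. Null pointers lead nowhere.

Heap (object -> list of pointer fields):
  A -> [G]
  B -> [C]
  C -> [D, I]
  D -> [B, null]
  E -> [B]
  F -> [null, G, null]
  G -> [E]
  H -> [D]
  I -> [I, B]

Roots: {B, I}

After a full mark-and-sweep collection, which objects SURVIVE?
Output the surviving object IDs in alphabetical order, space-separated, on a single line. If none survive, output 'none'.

Answer: B C D I

Derivation:
Roots: B I
Mark B: refs=C, marked=B
Mark I: refs=I B, marked=B I
Mark C: refs=D I, marked=B C I
Mark D: refs=B null, marked=B C D I
Unmarked (collected): A E F G H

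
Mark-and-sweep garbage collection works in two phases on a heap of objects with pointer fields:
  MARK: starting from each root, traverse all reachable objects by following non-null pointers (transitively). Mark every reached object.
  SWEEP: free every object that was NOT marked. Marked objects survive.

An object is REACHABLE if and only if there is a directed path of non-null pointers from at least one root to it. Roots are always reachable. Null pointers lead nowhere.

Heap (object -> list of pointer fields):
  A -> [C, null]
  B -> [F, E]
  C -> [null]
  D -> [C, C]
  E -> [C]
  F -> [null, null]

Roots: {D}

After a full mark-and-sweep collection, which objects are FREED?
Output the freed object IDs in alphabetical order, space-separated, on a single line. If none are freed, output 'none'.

Answer: A B E F

Derivation:
Roots: D
Mark D: refs=C C, marked=D
Mark C: refs=null, marked=C D
Unmarked (collected): A B E F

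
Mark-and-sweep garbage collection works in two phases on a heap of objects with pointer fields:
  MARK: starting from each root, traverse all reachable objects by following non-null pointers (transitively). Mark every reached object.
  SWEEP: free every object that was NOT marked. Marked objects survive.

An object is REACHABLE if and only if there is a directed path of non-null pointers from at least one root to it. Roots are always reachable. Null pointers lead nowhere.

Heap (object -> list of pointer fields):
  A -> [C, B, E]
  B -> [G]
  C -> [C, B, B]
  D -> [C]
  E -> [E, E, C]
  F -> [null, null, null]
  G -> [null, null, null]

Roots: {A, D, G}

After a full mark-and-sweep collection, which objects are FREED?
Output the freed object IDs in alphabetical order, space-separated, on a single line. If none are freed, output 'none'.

Answer: F

Derivation:
Roots: A D G
Mark A: refs=C B E, marked=A
Mark D: refs=C, marked=A D
Mark G: refs=null null null, marked=A D G
Mark C: refs=C B B, marked=A C D G
Mark B: refs=G, marked=A B C D G
Mark E: refs=E E C, marked=A B C D E G
Unmarked (collected): F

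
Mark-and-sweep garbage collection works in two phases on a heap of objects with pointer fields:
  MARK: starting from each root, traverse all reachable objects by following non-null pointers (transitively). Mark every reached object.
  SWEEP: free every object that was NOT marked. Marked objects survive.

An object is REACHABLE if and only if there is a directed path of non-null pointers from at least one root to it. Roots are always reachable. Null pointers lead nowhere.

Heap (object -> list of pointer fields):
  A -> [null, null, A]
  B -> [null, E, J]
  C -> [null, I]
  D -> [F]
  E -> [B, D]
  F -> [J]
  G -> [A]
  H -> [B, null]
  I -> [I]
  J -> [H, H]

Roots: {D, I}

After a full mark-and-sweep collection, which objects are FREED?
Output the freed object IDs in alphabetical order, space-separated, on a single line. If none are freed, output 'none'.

Roots: D I
Mark D: refs=F, marked=D
Mark I: refs=I, marked=D I
Mark F: refs=J, marked=D F I
Mark J: refs=H H, marked=D F I J
Mark H: refs=B null, marked=D F H I J
Mark B: refs=null E J, marked=B D F H I J
Mark E: refs=B D, marked=B D E F H I J
Unmarked (collected): A C G

Answer: A C G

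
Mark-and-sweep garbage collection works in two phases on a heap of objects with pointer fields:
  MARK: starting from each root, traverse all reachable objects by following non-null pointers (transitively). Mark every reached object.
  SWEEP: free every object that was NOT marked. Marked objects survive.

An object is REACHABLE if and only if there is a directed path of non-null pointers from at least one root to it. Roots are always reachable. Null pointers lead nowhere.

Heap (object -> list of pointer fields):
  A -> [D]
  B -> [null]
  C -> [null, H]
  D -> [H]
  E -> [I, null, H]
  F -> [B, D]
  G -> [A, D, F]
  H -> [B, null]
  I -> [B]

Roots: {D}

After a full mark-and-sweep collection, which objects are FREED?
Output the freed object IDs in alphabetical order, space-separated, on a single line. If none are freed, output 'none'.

Answer: A C E F G I

Derivation:
Roots: D
Mark D: refs=H, marked=D
Mark H: refs=B null, marked=D H
Mark B: refs=null, marked=B D H
Unmarked (collected): A C E F G I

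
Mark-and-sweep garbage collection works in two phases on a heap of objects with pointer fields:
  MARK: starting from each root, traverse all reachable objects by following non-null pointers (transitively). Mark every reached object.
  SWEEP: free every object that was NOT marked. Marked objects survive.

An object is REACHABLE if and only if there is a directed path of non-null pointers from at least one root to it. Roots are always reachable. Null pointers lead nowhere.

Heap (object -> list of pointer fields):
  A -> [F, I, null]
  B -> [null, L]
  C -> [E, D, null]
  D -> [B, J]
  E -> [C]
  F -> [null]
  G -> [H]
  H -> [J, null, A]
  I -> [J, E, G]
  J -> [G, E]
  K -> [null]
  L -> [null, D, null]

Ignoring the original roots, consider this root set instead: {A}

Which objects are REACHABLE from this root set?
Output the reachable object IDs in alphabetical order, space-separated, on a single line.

Roots: A
Mark A: refs=F I null, marked=A
Mark F: refs=null, marked=A F
Mark I: refs=J E G, marked=A F I
Mark J: refs=G E, marked=A F I J
Mark E: refs=C, marked=A E F I J
Mark G: refs=H, marked=A E F G I J
Mark C: refs=E D null, marked=A C E F G I J
Mark H: refs=J null A, marked=A C E F G H I J
Mark D: refs=B J, marked=A C D E F G H I J
Mark B: refs=null L, marked=A B C D E F G H I J
Mark L: refs=null D null, marked=A B C D E F G H I J L
Unmarked (collected): K

Answer: A B C D E F G H I J L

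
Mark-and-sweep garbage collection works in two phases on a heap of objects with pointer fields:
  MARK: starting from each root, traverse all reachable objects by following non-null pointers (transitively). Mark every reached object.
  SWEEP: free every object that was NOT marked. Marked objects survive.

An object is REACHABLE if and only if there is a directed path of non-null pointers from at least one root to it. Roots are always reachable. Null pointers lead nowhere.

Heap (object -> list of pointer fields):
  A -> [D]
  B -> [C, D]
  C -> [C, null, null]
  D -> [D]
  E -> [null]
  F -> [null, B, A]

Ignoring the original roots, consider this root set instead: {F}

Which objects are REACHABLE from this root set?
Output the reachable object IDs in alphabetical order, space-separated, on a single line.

Answer: A B C D F

Derivation:
Roots: F
Mark F: refs=null B A, marked=F
Mark B: refs=C D, marked=B F
Mark A: refs=D, marked=A B F
Mark C: refs=C null null, marked=A B C F
Mark D: refs=D, marked=A B C D F
Unmarked (collected): E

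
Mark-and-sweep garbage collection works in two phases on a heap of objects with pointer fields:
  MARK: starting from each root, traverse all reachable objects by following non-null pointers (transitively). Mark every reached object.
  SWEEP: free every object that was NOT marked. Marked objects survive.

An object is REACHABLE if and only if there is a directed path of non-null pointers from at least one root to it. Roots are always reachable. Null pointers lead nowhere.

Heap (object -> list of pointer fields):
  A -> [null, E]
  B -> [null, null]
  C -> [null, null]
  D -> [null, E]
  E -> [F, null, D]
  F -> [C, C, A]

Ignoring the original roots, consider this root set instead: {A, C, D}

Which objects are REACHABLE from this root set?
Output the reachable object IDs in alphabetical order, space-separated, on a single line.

Answer: A C D E F

Derivation:
Roots: A C D
Mark A: refs=null E, marked=A
Mark C: refs=null null, marked=A C
Mark D: refs=null E, marked=A C D
Mark E: refs=F null D, marked=A C D E
Mark F: refs=C C A, marked=A C D E F
Unmarked (collected): B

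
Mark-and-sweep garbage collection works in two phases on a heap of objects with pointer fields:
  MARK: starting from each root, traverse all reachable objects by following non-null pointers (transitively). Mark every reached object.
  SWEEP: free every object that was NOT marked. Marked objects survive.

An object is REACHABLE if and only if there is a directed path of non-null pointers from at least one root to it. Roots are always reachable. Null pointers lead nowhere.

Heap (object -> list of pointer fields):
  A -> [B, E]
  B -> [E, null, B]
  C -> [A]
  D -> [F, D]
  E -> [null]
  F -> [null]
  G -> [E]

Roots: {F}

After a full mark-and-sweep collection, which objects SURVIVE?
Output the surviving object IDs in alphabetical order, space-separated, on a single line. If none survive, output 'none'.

Roots: F
Mark F: refs=null, marked=F
Unmarked (collected): A B C D E G

Answer: F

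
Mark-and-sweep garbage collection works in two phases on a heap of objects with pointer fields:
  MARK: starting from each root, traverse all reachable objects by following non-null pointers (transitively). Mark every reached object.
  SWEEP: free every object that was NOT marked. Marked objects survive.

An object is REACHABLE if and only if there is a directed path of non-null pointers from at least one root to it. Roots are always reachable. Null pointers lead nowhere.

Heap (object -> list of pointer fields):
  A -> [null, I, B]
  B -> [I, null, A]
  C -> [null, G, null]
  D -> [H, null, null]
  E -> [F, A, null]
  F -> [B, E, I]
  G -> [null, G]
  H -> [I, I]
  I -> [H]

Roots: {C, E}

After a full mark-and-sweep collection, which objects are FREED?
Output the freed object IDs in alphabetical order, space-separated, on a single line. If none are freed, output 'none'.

Answer: D

Derivation:
Roots: C E
Mark C: refs=null G null, marked=C
Mark E: refs=F A null, marked=C E
Mark G: refs=null G, marked=C E G
Mark F: refs=B E I, marked=C E F G
Mark A: refs=null I B, marked=A C E F G
Mark B: refs=I null A, marked=A B C E F G
Mark I: refs=H, marked=A B C E F G I
Mark H: refs=I I, marked=A B C E F G H I
Unmarked (collected): D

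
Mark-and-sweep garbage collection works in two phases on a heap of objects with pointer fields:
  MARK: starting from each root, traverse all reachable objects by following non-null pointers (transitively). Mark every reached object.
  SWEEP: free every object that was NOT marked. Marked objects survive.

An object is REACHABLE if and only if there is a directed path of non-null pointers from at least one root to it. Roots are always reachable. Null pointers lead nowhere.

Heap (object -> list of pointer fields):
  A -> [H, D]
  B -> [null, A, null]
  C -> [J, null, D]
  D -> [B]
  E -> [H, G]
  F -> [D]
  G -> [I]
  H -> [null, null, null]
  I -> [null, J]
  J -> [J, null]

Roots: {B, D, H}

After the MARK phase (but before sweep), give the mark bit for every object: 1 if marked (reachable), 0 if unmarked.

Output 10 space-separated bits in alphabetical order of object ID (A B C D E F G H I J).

Answer: 1 1 0 1 0 0 0 1 0 0

Derivation:
Roots: B D H
Mark B: refs=null A null, marked=B
Mark D: refs=B, marked=B D
Mark H: refs=null null null, marked=B D H
Mark A: refs=H D, marked=A B D H
Unmarked (collected): C E F G I J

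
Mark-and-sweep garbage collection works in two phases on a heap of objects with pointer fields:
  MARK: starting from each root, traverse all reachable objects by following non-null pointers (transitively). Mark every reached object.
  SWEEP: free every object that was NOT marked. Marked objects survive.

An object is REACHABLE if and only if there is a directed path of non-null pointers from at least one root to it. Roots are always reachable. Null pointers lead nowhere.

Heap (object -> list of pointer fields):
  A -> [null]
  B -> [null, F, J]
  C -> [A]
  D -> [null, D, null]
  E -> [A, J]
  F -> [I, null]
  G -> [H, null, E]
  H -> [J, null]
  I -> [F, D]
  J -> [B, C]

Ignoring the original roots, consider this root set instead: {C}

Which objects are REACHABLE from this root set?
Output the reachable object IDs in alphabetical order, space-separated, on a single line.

Roots: C
Mark C: refs=A, marked=C
Mark A: refs=null, marked=A C
Unmarked (collected): B D E F G H I J

Answer: A C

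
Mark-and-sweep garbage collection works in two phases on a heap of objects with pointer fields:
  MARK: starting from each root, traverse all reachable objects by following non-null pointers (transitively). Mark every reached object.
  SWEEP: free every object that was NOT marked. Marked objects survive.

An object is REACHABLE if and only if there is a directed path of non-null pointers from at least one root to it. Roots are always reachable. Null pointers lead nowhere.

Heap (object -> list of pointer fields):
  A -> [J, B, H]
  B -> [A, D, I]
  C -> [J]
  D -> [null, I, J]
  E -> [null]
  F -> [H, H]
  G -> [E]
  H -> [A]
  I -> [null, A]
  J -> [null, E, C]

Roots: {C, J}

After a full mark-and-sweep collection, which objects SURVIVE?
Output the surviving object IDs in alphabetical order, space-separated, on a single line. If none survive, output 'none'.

Roots: C J
Mark C: refs=J, marked=C
Mark J: refs=null E C, marked=C J
Mark E: refs=null, marked=C E J
Unmarked (collected): A B D F G H I

Answer: C E J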